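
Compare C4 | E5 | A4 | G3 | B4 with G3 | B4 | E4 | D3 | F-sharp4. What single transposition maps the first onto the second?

From C4 to G3 is 4 letter names — a fourth of some quality.
G3 to C4 is 5 semitones, which makes it a perfect fourth; the second version is lower, so the direction is down.
Checking another pair — B4 → F#4 — gives the same interval.

down a perfect fourth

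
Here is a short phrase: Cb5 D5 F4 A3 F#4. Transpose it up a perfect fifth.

Cb5 -> Gb5
D5 -> A5
F4 -> C5
A3 -> E4
F#4 -> C#5

Gb5 A5 C5 E4 C#5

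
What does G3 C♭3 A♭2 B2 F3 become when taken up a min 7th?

F4 Bbb3 Gb3 A3 Eb4

G3 → F4
Cb3 → Bbb3
Ab2 → Gb3
B2 → A3
F3 → Eb4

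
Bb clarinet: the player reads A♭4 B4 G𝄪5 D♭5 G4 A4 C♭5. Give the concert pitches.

Gb4 A4 F##5 Cb5 F4 G4 Bbb4

Written C4 on the Bb clarinet sounds as Bb3, a major second lower; apply that shift to every note.
Ab4 to Gb4
B4 to A4
G##5 to F##5
Db5 to Cb5
G4 to F4
A4 to G4
Cb5 to Bbb4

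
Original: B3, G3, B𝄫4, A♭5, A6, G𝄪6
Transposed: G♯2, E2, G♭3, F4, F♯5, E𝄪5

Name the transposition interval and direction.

From B3 to G#2 is 10 letter names — a tenth of some quality.
G#2 to B3 is 15 semitones, which makes it a minor tenth; the second version is lower, so the direction is down.
Checking another pair — G##6 → E##5 — gives the same interval.

down a minor tenth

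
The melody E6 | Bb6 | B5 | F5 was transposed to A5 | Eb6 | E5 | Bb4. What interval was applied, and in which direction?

Take the first pair: E6 → A5. E to A spans 5 letter names, so the interval is some kind of fifth.
A5 to E6 is 7 semitones, which makes it a perfect fifth; the second version is lower, so the direction is down.
Checking another pair — F5 → Bb4 — gives the same interval.

down a perfect fifth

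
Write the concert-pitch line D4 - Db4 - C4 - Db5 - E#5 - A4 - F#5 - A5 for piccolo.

D3 Db3 C3 Db4 E#4 A3 F#4 A4

Written C4 sounds as C5 on the piccolo, so concert pitches are written a perfect octave down.
D4 -> D3
Db4 -> Db3
C4 -> C3
Db5 -> Db4
E#5 -> E#4
A4 -> A3
F#5 -> F#4
A5 -> A4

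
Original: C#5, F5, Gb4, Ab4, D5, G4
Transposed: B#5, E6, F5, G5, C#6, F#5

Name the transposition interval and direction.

From C#5 to B#5 is 7 letter names — a seventh of some quality.
C#5 to B#5 is 11 semitones, which makes it a major seventh; the second version is higher, so the direction is up.
Checking another pair — G4 → F#5 — gives the same interval.

up a major seventh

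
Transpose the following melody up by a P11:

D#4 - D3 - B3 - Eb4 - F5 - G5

G#5 G4 E5 Ab5 Bb6 C7

A perfect eleventh up from D#4 gives G#5.
D3: an eleventh up reaches G, and 17 semitones makes it G4.
B3: an eleventh up reaches E, and 17 semitones makes it E5.
A perfect eleventh up from Eb4 gives Ab5.
A perfect eleventh up from F5 gives Bb6.
A perfect eleventh up from G5 gives C7.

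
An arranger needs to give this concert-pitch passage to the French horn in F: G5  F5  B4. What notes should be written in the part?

D6 C6 F#5

The French horn in F sounds a perfect fifth below written, so the written part must be a perfect fifth above concert — transpose each note up.
G5 gives D6
F5 gives C6
B4 gives F#5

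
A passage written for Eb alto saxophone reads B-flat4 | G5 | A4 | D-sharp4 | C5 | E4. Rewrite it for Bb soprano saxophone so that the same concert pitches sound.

Eb4 C5 D4 G#3 F4 A3

First find concert pitch: the Eb alto saxophone sounds a major sixth below written, so B-flat4 G5 A4 D-sharp4 C5 E4 sounds Db4 Bb4 C4 F#3 Eb4 G3.
Then write for Bb soprano saxophone: it sounds a major second below written, so the part must be a major second above concert.
Db4 → Eb4
Bb4 → C5
C4 → D4
F#3 → G#3
Eb4 → F4
G3 → A3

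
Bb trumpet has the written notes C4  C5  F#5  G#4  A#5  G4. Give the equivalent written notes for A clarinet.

First find concert pitch: the Bb trumpet sounds a major second below written, so C4 C5 F#5 G#4 A#5 G4 sounds Bb3 Bb4 E5 F#4 G#5 F4.
Then write for A clarinet: it sounds a minor third below written, so the part must be a minor third above concert.
Bb3 → Db4
Bb4 → Db5
E5 → G5
F#4 → A4
G#5 → B5
F4 → Ab4

Db4 Db5 G5 A4 B5 Ab4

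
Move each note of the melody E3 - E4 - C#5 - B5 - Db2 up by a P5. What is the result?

B3 B4 G#5 F#6 Ab2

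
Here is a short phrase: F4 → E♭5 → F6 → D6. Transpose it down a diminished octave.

F#3 E4 F#5 D#5

F4 to F#3
Eb5 to E4
F6 to F#5
D6 to D#5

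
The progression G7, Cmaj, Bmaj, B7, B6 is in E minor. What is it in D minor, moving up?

E minor up to D minor is a minor seventh; each chord root moves by that interval while the quality stays the same.
G7: root G up a minor seventh → F, giving F7.
Cmaj: root C up a minor seventh → Bb, giving Bbmaj.
Bmaj: root B up a minor seventh → A, giving Amaj.
B7: root B up a minor seventh → A, giving A7.
B6: root B up a minor seventh → A, giving A6.

F7 Bbmaj Amaj A7 A6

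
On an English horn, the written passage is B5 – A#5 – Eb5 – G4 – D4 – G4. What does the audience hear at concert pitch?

Written C4 on the English horn sounds as F3, a perfect fifth lower; apply that shift to every note.
B5 -> E5
A#5 -> D#5
Eb5 -> Ab4
G4 -> C4
D4 -> G3
G4 -> C4

E5 D#5 Ab4 C4 G3 C4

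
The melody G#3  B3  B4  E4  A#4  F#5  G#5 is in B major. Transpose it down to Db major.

B major to Db major down is an augmented sixth, so every note moves down by that interval.
G#3 gives Bb2
B3 gives Db3
B4 gives Db4
E4 gives Gb3
A#4 gives C4
F#5 gives Ab4
G#5 gives Bb4

Bb2 Db3 Db4 Gb3 C4 Ab4 Bb4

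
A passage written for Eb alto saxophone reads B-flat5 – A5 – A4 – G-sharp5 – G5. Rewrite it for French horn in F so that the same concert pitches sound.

Ab5 G5 G4 F#5 F5

First find concert pitch: the Eb alto saxophone sounds a major sixth below written, so B-flat5 A5 A4 G-sharp5 G5 sounds Db5 C5 C4 B4 Bb4.
Then write for French horn in F: it sounds a perfect fifth below written, so the part must be a perfect fifth above concert.
Db5 → Ab5
C5 → G5
C4 → G4
B4 → F#5
Bb4 → F5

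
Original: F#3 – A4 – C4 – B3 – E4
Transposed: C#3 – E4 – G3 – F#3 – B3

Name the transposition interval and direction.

down a perfect fourth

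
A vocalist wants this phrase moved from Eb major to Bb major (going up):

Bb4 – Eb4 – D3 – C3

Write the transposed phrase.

F5 Bb4 A3 G3

Eb major to Bb major up is a perfect fifth, so every note moves up by that interval.
Bb4 gives F5
Eb4 gives Bb4
D3 gives A3
C3 gives G3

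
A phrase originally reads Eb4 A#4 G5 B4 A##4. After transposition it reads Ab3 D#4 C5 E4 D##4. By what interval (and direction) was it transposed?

From Eb4 to Ab3 is 5 letter names — a fifth of some quality.
Ab3 to Eb4 is 7 semitones, which makes it a perfect fifth; the second version is lower, so the direction is down.
Checking another pair — A##4 → D##4 — gives the same interval.

down a perfect fifth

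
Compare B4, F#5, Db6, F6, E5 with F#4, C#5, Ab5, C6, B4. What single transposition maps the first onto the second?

down a perfect fourth

From B4 to F#4 is 4 letter names — a fourth of some quality.
F#4 to B4 is 5 semitones, which makes it a perfect fourth; the second version is lower, so the direction is down.
Checking another pair — E5 → B4 — gives the same interval.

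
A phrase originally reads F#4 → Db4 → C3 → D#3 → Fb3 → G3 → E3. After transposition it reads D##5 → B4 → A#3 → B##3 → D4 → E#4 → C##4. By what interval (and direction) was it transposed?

Take the first pair: F#4 → D##5. F to D spans 6 letter names, so the interval is some kind of sixth.
F#4 to D##5 is 10 semitones, which makes it an augmented sixth; the second version is higher, so the direction is up.
Checking another pair — E3 → C##4 — gives the same interval.

up an augmented sixth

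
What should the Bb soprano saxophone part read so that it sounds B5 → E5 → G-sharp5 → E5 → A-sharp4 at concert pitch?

C#6 F#5 A#5 F#5 B#4

Written C4 sounds as Bb3 on the Bb soprano saxophone, so concert pitches are written a major second up.
B5 becomes C#6
E5 becomes F#5
G#5 becomes A#5
E5 becomes F#5
A#4 becomes B#4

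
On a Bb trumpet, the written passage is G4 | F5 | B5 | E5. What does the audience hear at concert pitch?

F4 Eb5 A5 D5

The Bb trumpet sounds a major second below written, so transpose each written note down a major second.
G4 becomes F4
F5 becomes Eb5
B5 becomes A5
E5 becomes D5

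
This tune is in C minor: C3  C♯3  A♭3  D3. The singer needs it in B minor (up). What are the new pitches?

From C up to B is a major seventh; apply that to each pitch.
C3 to B3
C#3 to B#3
Ab3 to G4
D3 to C#4

B3 B#3 G4 C#4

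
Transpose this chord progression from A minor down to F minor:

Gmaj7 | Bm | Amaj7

Ebmaj7 Gm Fmaj7

A minor down to F minor is a major third; each chord root moves by that interval while the quality stays the same.
Gmaj7: root G down a major third → Eb, giving Ebmaj7.
Bm: root B down a major third → G, giving Gm.
Amaj7: root A down a major third → F, giving Fmaj7.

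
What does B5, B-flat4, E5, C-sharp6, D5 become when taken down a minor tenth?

G#4 G3 C#4 A#4 B3

B5 to G#4
Bb4 to G3
E5 to C#4
C#6 to A#4
D5 to B3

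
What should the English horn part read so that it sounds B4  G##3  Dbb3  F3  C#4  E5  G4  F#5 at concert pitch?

F#5 D##4 Abb3 C4 G#4 B5 D5 C#6

Written C4 sounds as F3 on the English horn, so concert pitches are written a perfect fifth up.
B4 -> F#5
G##3 -> D##4
Dbb3 -> Abb3
F3 -> C4
C#4 -> G#4
E5 -> B5
G4 -> D5
F#5 -> C#6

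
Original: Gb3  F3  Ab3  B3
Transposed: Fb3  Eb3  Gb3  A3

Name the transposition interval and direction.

down a major second

From Gb3 to Fb3 is 2 letter names — a second of some quality.
Fb3 to Gb3 is 2 semitones, which makes it a major second; the second version is lower, so the direction is down.
Checking another pair — B3 → A3 — gives the same interval.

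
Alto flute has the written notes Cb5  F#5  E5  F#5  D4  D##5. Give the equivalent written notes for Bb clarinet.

First find concert pitch: the alto flute sounds a perfect fourth below written, so Cb5 F#5 E5 F#5 D4 D##5 sounds Gb4 C#5 B4 C#5 A3 A##4.
Then write for Bb clarinet: it sounds a major second below written, so the part must be a major second above concert.
Gb4 → Ab4
C#5 → D#5
B4 → C#5
C#5 → D#5
A3 → B3
A##4 → B##4

Ab4 D#5 C#5 D#5 B3 B##4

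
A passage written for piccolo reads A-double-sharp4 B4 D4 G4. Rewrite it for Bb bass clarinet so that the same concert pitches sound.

B##6 C#7 E6 A6

First find concert pitch: the piccolo sounds a perfect octave above written, so A-double-sharp4 B4 D4 G4 sounds A##5 B5 D5 G5.
Then write for Bb bass clarinet: it sounds a major ninth below written, so the part must be a major ninth above concert.
A##5 → B##6
B5 → C#7
D5 → E6
G5 → A6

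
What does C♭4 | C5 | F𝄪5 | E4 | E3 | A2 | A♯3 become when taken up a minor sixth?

Abb4 Ab5 D#6 C5 C4 F3 F#4

A minor sixth up from Cb4 gives Abb4.
C5: a sixth up reaches A, and 8 semitones makes it Ab5.
F##5: a sixth up reaches D, and 8 semitones makes it D#6.
E4 up a minor sixth is C5.
A minor sixth up from E3 gives C4.
A2 up a minor sixth is F3.
A#3: a sixth up reaches F, and 8 semitones makes it F#4.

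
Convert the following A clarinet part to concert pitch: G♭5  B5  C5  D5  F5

Eb5 G#5 A4 B4 D5

The A clarinet sounds a minor third below written, so transpose each written note down a minor third.
Gb5 becomes Eb5
B5 becomes G#5
C5 becomes A4
D5 becomes B4
F5 becomes D5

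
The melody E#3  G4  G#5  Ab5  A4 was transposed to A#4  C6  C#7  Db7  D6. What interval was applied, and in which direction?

Take the first pair: E#3 → A#4. E to A spans 11 letter names, so the interval is some kind of eleventh.
E#3 to A#4 is 17 semitones, which makes it a perfect eleventh; the second version is higher, so the direction is up.
Checking another pair — A4 → D6 — gives the same interval.

up a perfect eleventh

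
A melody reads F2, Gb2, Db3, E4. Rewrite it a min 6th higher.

A minor sixth up from F2 gives Db3.
Gb2 up a minor sixth is Ebb3.
A minor sixth up from Db3 gives Bbb3.
E4 up a minor sixth is C5.

Db3 Ebb3 Bbb3 C5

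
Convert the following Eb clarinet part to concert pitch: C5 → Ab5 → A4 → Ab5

Written C4 on the Eb clarinet sounds as Eb4, a minor third higher; apply that shift to every note.
C5 gives Eb5
Ab5 gives Cb6
A4 gives C5
Ab5 gives Cb6

Eb5 Cb6 C5 Cb6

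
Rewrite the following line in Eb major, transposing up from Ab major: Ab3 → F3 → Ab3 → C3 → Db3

Eb4 C4 Eb4 G3 Ab3

Ab major to Eb major up is a perfect fifth, so every note moves up by that interval.
Ab3 becomes Eb4
F3 becomes C4
Ab3 becomes Eb4
C3 becomes G3
Db3 becomes Ab3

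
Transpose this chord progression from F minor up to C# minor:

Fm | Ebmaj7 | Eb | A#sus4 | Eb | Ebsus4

C#m Bmaj7 B E##sus4 B Bsus4

F minor up to C# minor is an augmented fifth; each chord root moves by that interval while the quality stays the same.
Fm: root F up an augmented fifth → C#, giving C#m.
Ebmaj7: root Eb up an augmented fifth → B, giving Bmaj7.
Eb: root Eb up an augmented fifth → B, giving B.
A#sus4: root A# up an augmented fifth → E##, giving E##sus4.
Eb: root Eb up an augmented fifth → B, giving B.
Ebsus4: root Eb up an augmented fifth → B, giving Bsus4.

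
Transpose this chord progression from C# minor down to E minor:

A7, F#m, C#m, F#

C# minor down to E minor is a major sixth; each chord root moves by that interval while the quality stays the same.
A7: root A down a major sixth → C, giving C7.
F#m: root F# down a major sixth → A, giving Am.
C#m: root C# down a major sixth → E, giving Em.
F#: root F# down a major sixth → A, giving A.

C7 Am Em A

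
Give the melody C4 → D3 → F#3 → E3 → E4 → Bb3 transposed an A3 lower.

Abb3 Bbb2 Db3 Cb3 Cb4 Gbb3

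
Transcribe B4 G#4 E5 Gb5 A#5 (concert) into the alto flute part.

E5 C#5 A5 Cb6 D#6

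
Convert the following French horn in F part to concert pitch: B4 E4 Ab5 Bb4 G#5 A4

E4 A3 Db5 Eb4 C#5 D4

Written C4 on the French horn in F sounds as F3, a perfect fifth lower; apply that shift to every note.
B4 becomes E4
E4 becomes A3
Ab5 becomes Db5
Bb4 becomes Eb4
G#5 becomes C#5
A4 becomes D4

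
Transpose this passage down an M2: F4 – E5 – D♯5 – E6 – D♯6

Eb4 D5 C#5 D6 C#6

F4: a second down reaches E, and 2 semitones makes it Eb4.
A major second down from E5 gives D5.
D#5: a second down reaches C, and 2 semitones makes it C#5.
E6: a second down reaches D, and 2 semitones makes it D6.
A major second down from D#6 gives C#6.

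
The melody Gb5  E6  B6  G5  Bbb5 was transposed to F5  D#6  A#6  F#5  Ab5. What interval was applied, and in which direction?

From Gb5 to F5 is 2 letter names — a second of some quality.
F5 to Gb5 is 1 semitone, which makes it a minor second; the second version is lower, so the direction is down.
Checking another pair — Bbb5 → Ab5 — gives the same interval.

down a minor second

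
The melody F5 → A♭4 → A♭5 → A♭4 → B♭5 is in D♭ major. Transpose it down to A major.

D♭ major to A major down is a diminished fourth, so every note moves down by that interval.
F5 gives C#5
Ab4 gives E4
Ab5 gives E5
Ab4 gives E4
Bb5 gives F#5

C#5 E4 E5 E4 F#5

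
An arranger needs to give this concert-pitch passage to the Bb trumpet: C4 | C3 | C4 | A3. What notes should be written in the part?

Written C4 sounds as Bb3 on the Bb trumpet, so concert pitches are written a major second up.
C4 to D4
C3 to D3
C4 to D4
A3 to B3

D4 D3 D4 B3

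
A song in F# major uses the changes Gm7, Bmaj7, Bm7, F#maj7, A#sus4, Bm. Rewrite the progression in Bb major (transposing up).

Cbm7 Ebmaj7 Ebm7 Bbmaj7 Dsus4 Ebm

F# major up to Bb major is a diminished fourth; each chord root moves by that interval while the quality stays the same.
Gm7: root G up a diminished fourth → Cb, giving Cbm7.
Bmaj7: root B up a diminished fourth → Eb, giving Ebmaj7.
Bm7: root B up a diminished fourth → Eb, giving Ebm7.
F#maj7: root F# up a diminished fourth → Bb, giving Bbmaj7.
A#sus4: root A# up a diminished fourth → D, giving Dsus4.
Bm: root B up a diminished fourth → Eb, giving Ebm.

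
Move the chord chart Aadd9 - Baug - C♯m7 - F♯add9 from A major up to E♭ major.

Ebadd9 Faug Gm7 Cadd9

A major up to E♭ major is a diminished fifth; each chord root moves by that interval while the quality stays the same.
Aadd9: root A up a diminished fifth → Eb, giving Ebadd9.
Baug: root B up a diminished fifth → F, giving Faug.
C♯m7: root C♯ up a diminished fifth → G, giving Gm7.
F♯add9: root F♯ up a diminished fifth → C, giving Cadd9.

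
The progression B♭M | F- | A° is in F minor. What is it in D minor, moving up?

GM D- F#°

F minor up to D minor is a major sixth; each chord root moves by that interval while the quality stays the same.
B♭M: root B♭ up a major sixth → G, giving GM.
F-: root F up a major sixth → D, giving D-.
A°: root A up a major sixth → F#, giving F#°.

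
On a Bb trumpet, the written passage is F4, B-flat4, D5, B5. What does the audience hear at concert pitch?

Written C4 on the Bb trumpet sounds as Bb3, a major second lower; apply that shift to every note.
F4 -> Eb4
Bb4 -> Ab4
D5 -> C5
B5 -> A5

Eb4 Ab4 C5 A5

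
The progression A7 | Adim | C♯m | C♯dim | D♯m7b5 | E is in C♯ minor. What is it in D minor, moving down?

C♯ minor down to D minor is a major seventh; each chord root moves by that interval while the quality stays the same.
A7: root A down a major seventh → Bb, giving Bb7.
Adim: root A down a major seventh → Bb, giving Bbdim.
C♯m: root C♯ down a major seventh → D, giving Dm.
C♯dim: root C♯ down a major seventh → D, giving Ddim.
D♯m7b5: root D♯ down a major seventh → E, giving Em7b5.
E: root E down a major seventh → F, giving F.

Bb7 Bbdim Dm Ddim Em7b5 F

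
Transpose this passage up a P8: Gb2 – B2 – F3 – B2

Gb2 → Gb3
B2 → B3
F3 → F4
B2 → B3

Gb3 B3 F4 B3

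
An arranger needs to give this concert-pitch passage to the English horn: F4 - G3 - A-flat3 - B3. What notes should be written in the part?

Written C4 sounds as F3 on the English horn, so concert pitches are written a perfect fifth up.
F4 becomes C5
G3 becomes D4
Ab3 becomes Eb4
B3 becomes F#4

C5 D4 Eb4 F#4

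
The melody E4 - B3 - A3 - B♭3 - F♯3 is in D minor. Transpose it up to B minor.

C#5 G#4 F#4 G4 D#4

D minor to B minor up is a major sixth, so every note moves up by that interval.
E4 gives C#5
B3 gives G#4
A3 gives F#4
Bb3 gives G4
F#3 gives D#4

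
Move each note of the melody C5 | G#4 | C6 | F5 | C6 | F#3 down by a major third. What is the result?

C5 becomes Ab4
G#4 becomes E4
C6 becomes Ab5
F5 becomes Db5
C6 becomes Ab5
F#3 becomes D3

Ab4 E4 Ab5 Db5 Ab5 D3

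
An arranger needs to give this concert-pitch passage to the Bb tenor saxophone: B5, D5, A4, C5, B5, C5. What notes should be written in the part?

C#7 E6 B5 D6 C#7 D6

The Bb tenor saxophone sounds a major ninth below written, so the written part must be a major ninth above concert — transpose each note up.
B5 -> C#7
D5 -> E6
A4 -> B5
C5 -> D6
B5 -> C#7
C5 -> D6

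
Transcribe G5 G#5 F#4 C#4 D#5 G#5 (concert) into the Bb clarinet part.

A5 A#5 G#4 D#4 E#5 A#5

Written C4 sounds as Bb3 on the Bb clarinet, so concert pitches are written a major second up.
G5 -> A5
G#5 -> A#5
F#4 -> G#4
C#4 -> D#4
D#5 -> E#5
G#5 -> A#5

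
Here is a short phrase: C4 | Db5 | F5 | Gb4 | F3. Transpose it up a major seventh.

B4 C6 E6 F5 E4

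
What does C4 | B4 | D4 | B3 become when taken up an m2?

Db4 C5 Eb4 C4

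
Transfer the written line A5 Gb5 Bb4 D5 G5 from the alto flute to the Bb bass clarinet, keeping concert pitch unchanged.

F#6 Eb6 G5 B5 E6

First find concert pitch: the alto flute sounds a perfect fourth below written, so A5 Gb5 Bb4 D5 G5 sounds E5 Db5 F4 A4 D5.
Then write for Bb bass clarinet: it sounds a major ninth below written, so the part must be a major ninth above concert.
E5 → F#6
Db5 → Eb6
F4 → G5
A4 → B5
D5 → E6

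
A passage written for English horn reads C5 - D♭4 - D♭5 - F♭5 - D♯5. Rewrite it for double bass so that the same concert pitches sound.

First find concert pitch: the English horn sounds a perfect fifth below written, so C5 D♭4 D♭5 F♭5 D♯5 sounds F4 Gb3 Gb4 Bbb4 G#4.
Then write for double bass: it sounds a perfect octave below written, so the part must be a perfect octave above concert.
F4 → F5
Gb3 → Gb4
Gb4 → Gb5
Bbb4 → Bbb5
G#4 → G#5

F5 Gb4 Gb5 Bbb5 G#5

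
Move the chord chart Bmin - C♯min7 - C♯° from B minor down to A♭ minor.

Abmin Bbmin7 Bb°

B minor down to A♭ minor is an augmented second; each chord root moves by that interval while the quality stays the same.
Bmin: root B down an augmented second → Ab, giving Abmin.
C♯min7: root C♯ down an augmented second → Bb, giving Bbmin7.
C♯°: root C♯ down an augmented second → Bb, giving Bb°.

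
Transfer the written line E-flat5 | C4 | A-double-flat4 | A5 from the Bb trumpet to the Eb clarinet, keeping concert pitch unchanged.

First find concert pitch: the Bb trumpet sounds a major second below written, so E-flat5 C4 A-double-flat4 A5 sounds Db5 Bb3 Gbb4 G5.
Then write for Eb clarinet: it sounds a minor third above written, so the part must be a minor third below concert.
Db5 → Bb4
Bb3 → G3
Gbb4 → Ebb4
G5 → E5

Bb4 G3 Ebb4 E5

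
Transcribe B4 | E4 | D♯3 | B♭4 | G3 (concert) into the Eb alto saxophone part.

G#5 C#5 B#3 G5 E4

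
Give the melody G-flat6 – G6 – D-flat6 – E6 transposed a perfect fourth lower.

Db6 D6 Ab5 B5

Gb6: a fourth down reaches D, and 5 semitones makes it Db6.
G6: a fourth down reaches D, and 5 semitones makes it D6.
Db6: a fourth down reaches A, and 5 semitones makes it Ab5.
A perfect fourth down from E6 gives B5.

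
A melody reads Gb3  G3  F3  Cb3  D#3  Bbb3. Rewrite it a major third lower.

Ebb3 Eb3 Db3 Abb2 B2 Gbb3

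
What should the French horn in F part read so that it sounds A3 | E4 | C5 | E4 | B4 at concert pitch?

Written C4 sounds as F3 on the French horn in F, so concert pitches are written a perfect fifth up.
A3 to E4
E4 to B4
C5 to G5
E4 to B4
B4 to F#5

E4 B4 G5 B4 F#5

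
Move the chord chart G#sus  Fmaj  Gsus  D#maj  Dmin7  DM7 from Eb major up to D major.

F##sus Emaj F#sus C##maj C#min7 C#M7

Eb major up to D major is a major seventh; each chord root moves by that interval while the quality stays the same.
G#sus: root G# up a major seventh → F##, giving F##sus.
Fmaj: root F up a major seventh → E, giving Emaj.
Gsus: root G up a major seventh → F#, giving F#sus.
D#maj: root D# up a major seventh → C##, giving C##maj.
Dmin7: root D up a major seventh → C#, giving C#min7.
DM7: root D up a major seventh → C#, giving C#M7.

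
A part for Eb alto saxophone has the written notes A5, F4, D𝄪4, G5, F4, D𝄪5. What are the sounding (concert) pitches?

Written C4 on the Eb alto saxophone sounds as Eb3, a major sixth lower; apply that shift to every note.
A5 -> C5
F4 -> Ab3
D##4 -> F##3
G5 -> Bb4
F4 -> Ab3
D##5 -> F##4

C5 Ab3 F##3 Bb4 Ab3 F##4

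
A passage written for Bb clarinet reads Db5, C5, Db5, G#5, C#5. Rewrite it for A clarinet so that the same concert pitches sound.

First find concert pitch: the Bb clarinet sounds a major second below written, so Db5 C5 Db5 G#5 C#5 sounds Cb5 Bb4 Cb5 F#5 B4.
Then write for A clarinet: it sounds a minor third below written, so the part must be a minor third above concert.
Cb5 → Ebb5
Bb4 → Db5
Cb5 → Ebb5
F#5 → A5
B4 → D5

Ebb5 Db5 Ebb5 A5 D5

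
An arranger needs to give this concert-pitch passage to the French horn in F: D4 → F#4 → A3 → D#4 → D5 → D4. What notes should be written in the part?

A4 C#5 E4 A#4 A5 A4

The French horn in F sounds a perfect fifth below written, so the written part must be a perfect fifth above concert — transpose each note up.
D4 to A4
F#4 to C#5
A3 to E4
D#4 to A#4
D5 to A5
D4 to A4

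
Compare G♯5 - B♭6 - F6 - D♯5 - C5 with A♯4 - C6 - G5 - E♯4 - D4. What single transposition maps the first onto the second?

Take the first pair: G#5 → A#4. G to A spans 7 letter names, so the interval is some kind of seventh.
A#4 to G#5 is 10 semitones, which makes it a minor seventh; the second version is lower, so the direction is down.
Checking another pair — C5 → D4 — gives the same interval.

down a minor seventh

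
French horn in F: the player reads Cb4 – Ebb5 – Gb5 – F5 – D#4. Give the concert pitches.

Fb3 Abb4 Cb5 Bb4 G#3

Written C4 on the French horn in F sounds as F3, a perfect fifth lower; apply that shift to every note.
Cb4 to Fb3
Ebb5 to Abb4
Gb5 to Cb5
F5 to Bb4
D#4 to G#3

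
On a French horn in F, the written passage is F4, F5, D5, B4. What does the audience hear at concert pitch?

Bb3 Bb4 G4 E4

The French horn in F sounds a perfect fifth below written, so transpose each written note down a perfect fifth.
F4 -> Bb3
F5 -> Bb4
D5 -> G4
B4 -> E4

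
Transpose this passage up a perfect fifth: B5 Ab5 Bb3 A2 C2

F#6 Eb6 F4 E3 G2

B5: a fifth up reaches F, and 7 semitones makes it F#6.
A perfect fifth up from Ab5 gives Eb6.
Bb3 up a perfect fifth is F4.
A2 up a perfect fifth is E3.
A perfect fifth up from C2 gives G2.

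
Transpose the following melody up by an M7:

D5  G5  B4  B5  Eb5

C#6 F#6 A#5 A#6 D6

D5: a seventh up reaches C, and 11 semitones makes it C#6.
G5: a seventh up reaches F, and 11 semitones makes it F#6.
B4: a seventh up reaches A, and 11 semitones makes it A#5.
B5 up a major seventh is A#6.
Eb5 up a major seventh is D6.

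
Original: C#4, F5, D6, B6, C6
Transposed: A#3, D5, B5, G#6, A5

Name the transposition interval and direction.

Take the first pair: C#4 → A#3. C to A spans 3 letter names, so the interval is some kind of third.
A#3 to C#4 is 3 semitones, which makes it a minor third; the second version is lower, so the direction is down.
Checking another pair — C6 → A5 — gives the same interval.

down a minor third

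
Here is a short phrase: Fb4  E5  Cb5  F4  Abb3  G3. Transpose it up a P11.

Bbb5 A6 Fb6 Bb5 Dbb5 C5

Fb4 to Bbb5
E5 to A6
Cb5 to Fb6
F4 to Bb5
Abb3 to Dbb5
G3 to C5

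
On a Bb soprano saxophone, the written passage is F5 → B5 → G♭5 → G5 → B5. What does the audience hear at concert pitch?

Eb5 A5 Fb5 F5 A5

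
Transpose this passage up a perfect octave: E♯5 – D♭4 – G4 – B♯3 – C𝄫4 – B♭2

E#6 Db5 G5 B#4 Cbb5 Bb3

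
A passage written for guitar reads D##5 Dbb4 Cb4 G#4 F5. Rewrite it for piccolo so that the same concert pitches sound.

D##3 Dbb2 Cb2 G#2 F3

First find concert pitch: the guitar sounds a perfect octave below written, so D##5 Dbb4 Cb4 G#4 F5 sounds D##4 Dbb3 Cb3 G#3 F4.
Then write for piccolo: it sounds a perfect octave above written, so the part must be a perfect octave below concert.
D##4 → D##3
Dbb3 → Dbb2
Cb3 → Cb2
G#3 → G#2
F4 → F3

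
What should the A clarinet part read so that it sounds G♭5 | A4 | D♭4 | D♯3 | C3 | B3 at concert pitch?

Bbb5 C5 Fb4 F#3 Eb3 D4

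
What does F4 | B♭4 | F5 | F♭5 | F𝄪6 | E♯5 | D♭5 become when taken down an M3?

Db4 Gb4 Db5 Dbb5 D#6 C#5 Bbb4

F4 gives Db4
Bb4 gives Gb4
F5 gives Db5
Fb5 gives Dbb5
F##6 gives D#6
E#5 gives C#5
Db5 gives Bbb4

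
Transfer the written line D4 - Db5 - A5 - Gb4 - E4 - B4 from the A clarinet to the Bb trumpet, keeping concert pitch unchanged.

First find concert pitch: the A clarinet sounds a minor third below written, so D4 Db5 A5 Gb4 E4 B4 sounds B3 Bb4 F#5 Eb4 C#4 G#4.
Then write for Bb trumpet: it sounds a major second below written, so the part must be a major second above concert.
B3 → C#4
Bb4 → C5
F#5 → G#5
Eb4 → F4
C#4 → D#4
G#4 → A#4

C#4 C5 G#5 F4 D#4 A#4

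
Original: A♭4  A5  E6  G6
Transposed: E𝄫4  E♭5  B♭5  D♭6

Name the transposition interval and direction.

Take the first pair: Ab4 → Ebb4. A to E spans 4 letter names, so the interval is some kind of fourth.
Ebb4 to Ab4 is 6 semitones, which makes it an augmented fourth; the second version is lower, so the direction is down.
Checking another pair — G6 → Db6 — gives the same interval.

down an augmented fourth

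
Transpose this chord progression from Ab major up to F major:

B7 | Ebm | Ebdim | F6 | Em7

G#7 Cm Cdim D6 C#m7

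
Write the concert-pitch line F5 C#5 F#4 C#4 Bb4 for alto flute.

The alto flute sounds a perfect fourth below written, so the written part must be a perfect fourth above concert — transpose each note up.
F5 → Bb5
C#5 → F#5
F#4 → B4
C#4 → F#4
Bb4 → Eb5

Bb5 F#5 B4 F#4 Eb5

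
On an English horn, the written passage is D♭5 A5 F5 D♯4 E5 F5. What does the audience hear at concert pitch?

Gb4 D5 Bb4 G#3 A4 Bb4

Written C4 on the English horn sounds as F3, a perfect fifth lower; apply that shift to every note.
Db5 → Gb4
A5 → D5
F5 → Bb4
D#4 → G#3
E5 → A4
F5 → Bb4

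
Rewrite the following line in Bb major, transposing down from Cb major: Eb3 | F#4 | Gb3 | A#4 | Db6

D3 E#4 F3 G##4 C6

From Cb down to Bb is a minor second; apply that to each pitch.
Eb3 → D3
F#4 → E#4
Gb3 → F3
A#4 → G##4
Db6 → C6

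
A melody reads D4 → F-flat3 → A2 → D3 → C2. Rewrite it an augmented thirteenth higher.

B#5 D5 F##4 B#4 A#3

D4 -> B#5
Fb3 -> D5
A2 -> F##4
D3 -> B#4
C2 -> A#3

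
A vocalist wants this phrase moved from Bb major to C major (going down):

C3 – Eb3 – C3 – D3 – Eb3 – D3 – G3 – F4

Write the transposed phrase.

Bb major to C major down is a minor seventh, so every note moves down by that interval.
C3 to D2
Eb3 to F2
C3 to D2
D3 to E2
Eb3 to F2
D3 to E2
G3 to A2
F4 to G3

D2 F2 D2 E2 F2 E2 A2 G3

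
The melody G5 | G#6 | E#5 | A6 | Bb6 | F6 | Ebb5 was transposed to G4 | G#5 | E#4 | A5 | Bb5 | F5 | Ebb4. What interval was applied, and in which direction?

From G5 to G4 is 8 letter names — an octave of some quality.
G4 to G5 is 12 semitones, which makes it a perfect octave; the second version is lower, so the direction is down.
Checking another pair — Ebb5 → Ebb4 — gives the same interval.

down a perfect octave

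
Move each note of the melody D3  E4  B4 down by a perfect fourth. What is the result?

A2 B3 F#4

D3 -> A2
E4 -> B3
B4 -> F#4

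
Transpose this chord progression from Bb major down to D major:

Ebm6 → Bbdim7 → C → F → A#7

Gm6 Ddim7 E A C##7

Bb major down to D major is a minor sixth; each chord root moves by that interval while the quality stays the same.
Ebm6: root Eb down a minor sixth → G, giving Gm6.
Bbdim7: root Bb down a minor sixth → D, giving Ddim7.
C: root C down a minor sixth → E, giving E.
F: root F down a minor sixth → A, giving A.
A#7: root A# down a minor sixth → C##, giving C##7.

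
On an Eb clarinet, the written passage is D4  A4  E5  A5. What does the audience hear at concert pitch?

Written C4 on the Eb clarinet sounds as Eb4, a minor third higher; apply that shift to every note.
D4 -> F4
A4 -> C5
E5 -> G5
A5 -> C6

F4 C5 G5 C6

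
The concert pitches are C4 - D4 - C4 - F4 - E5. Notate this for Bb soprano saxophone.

D4 E4 D4 G4 F#5

Written C4 sounds as Bb3 on the Bb soprano saxophone, so concert pitches are written a major second up.
C4 becomes D4
D4 becomes E4
C4 becomes D4
F4 becomes G4
E5 becomes F#5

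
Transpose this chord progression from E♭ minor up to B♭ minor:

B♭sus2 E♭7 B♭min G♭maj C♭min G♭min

Fsus2 Bb7 Fmin Dbmaj Gbmin Dbmin

E♭ minor up to B♭ minor is a perfect fifth; each chord root moves by that interval while the quality stays the same.
B♭sus2: root B♭ up a perfect fifth → F, giving Fsus2.
E♭7: root E♭ up a perfect fifth → Bb, giving Bb7.
B♭min: root B♭ up a perfect fifth → F, giving Fmin.
G♭maj: root G♭ up a perfect fifth → Db, giving Dbmaj.
C♭min: root C♭ up a perfect fifth → Gb, giving Gbmin.
G♭min: root G♭ up a perfect fifth → Db, giving Dbmin.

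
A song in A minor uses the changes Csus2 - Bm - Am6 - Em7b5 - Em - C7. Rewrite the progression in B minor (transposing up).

Dsus2 C#m Bm6 F#m7b5 F#m D7

A minor up to B minor is a major second; each chord root moves by that interval while the quality stays the same.
Csus2: root C up a major second → D, giving Dsus2.
Bm: root B up a major second → C#, giving C#m.
Am6: root A up a major second → B, giving Bm6.
Em7b5: root E up a major second → F#, giving F#m7b5.
Em: root E up a major second → F#, giving F#m.
C7: root C up a major second → D, giving D7.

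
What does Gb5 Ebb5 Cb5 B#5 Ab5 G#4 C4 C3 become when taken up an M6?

Gb5 becomes Eb6
Ebb5 becomes Cb6
Cb5 becomes Ab5
B#5 becomes G##6
Ab5 becomes F6
G#4 becomes E#5
C4 becomes A4
C3 becomes A3

Eb6 Cb6 Ab5 G##6 F6 E#5 A4 A3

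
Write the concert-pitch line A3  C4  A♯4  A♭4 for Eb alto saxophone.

F#4 A4 F##5 F5

Written C4 sounds as Eb3 on the Eb alto saxophone, so concert pitches are written a major sixth up.
A3 gives F#4
C4 gives A4
A#4 gives F##5
Ab4 gives F5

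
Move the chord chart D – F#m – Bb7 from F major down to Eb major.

C Em Ab7

F major down to Eb major is a major second; each chord root moves by that interval while the quality stays the same.
D: root D down a major second → C, giving C.
F#m: root F# down a major second → E, giving Em.
Bb7: root Bb down a major second → Ab, giving Ab7.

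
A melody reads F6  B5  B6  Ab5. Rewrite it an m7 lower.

G5 C#5 C#6 Bb4

F6: a seventh down reaches G, and 10 semitones makes it G5.
B5: a seventh down reaches C, and 10 semitones makes it C#5.
B6: a seventh down reaches C, and 10 semitones makes it C#6.
Ab5 down a minor seventh is Bb4.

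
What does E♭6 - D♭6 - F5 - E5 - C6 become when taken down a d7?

F#5 E5 G#4 F##4 D#5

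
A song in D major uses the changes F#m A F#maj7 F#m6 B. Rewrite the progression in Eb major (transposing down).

Gm Bb Gmaj7 Gm6 C

D major down to Eb major is a major seventh; each chord root moves by that interval while the quality stays the same.
F#m: root F# down a major seventh → G, giving Gm.
A: root A down a major seventh → Bb, giving Bb.
F#maj7: root F# down a major seventh → G, giving Gmaj7.
F#m6: root F# down a major seventh → G, giving Gm6.
B: root B down a major seventh → C, giving C.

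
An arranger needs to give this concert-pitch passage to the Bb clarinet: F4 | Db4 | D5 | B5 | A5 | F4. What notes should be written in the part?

The Bb clarinet sounds a major second below written, so the written part must be a major second above concert — transpose each note up.
F4 -> G4
Db4 -> Eb4
D5 -> E5
B5 -> C#6
A5 -> B5
F4 -> G4

G4 Eb4 E5 C#6 B5 G4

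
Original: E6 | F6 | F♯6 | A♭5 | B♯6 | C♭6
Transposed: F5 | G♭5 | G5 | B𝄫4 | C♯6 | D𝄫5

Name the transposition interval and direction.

down a major seventh

Take the first pair: E6 → F5. E to F spans 7 letter names, so the interval is some kind of seventh.
F5 to E6 is 11 semitones, which makes it a major seventh; the second version is lower, so the direction is down.
Checking another pair — Cb6 → Dbb5 — gives the same interval.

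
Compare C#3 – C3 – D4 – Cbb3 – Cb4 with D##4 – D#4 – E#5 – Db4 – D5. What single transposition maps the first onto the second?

up an augmented ninth

Take the first pair: C#3 → D##4. C to D spans 9 letter names, so the interval is some kind of ninth.
C#3 to D##4 is 15 semitones, which makes it an augmented ninth; the second version is higher, so the direction is up.
Checking another pair — Cb4 → D5 — gives the same interval.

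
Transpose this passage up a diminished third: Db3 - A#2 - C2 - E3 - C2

Fbb3 C3 Ebb2 Gb3 Ebb2

Db3 becomes Fbb3
A#2 becomes C3
C2 becomes Ebb2
E3 becomes Gb3
C2 becomes Ebb2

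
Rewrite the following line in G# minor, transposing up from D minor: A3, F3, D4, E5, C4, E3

D#4 B3 G#4 A#5 F#4 A#3

D minor to G# minor up is an augmented fourth, so every note moves up by that interval.
A3 -> D#4
F3 -> B3
D4 -> G#4
E5 -> A#5
C4 -> F#4
E3 -> A#3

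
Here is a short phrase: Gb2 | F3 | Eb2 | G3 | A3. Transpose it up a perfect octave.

Gb2: an octave up reaches G, and 12 semitones makes it Gb3.
A perfect octave up from F3 gives F4.
Eb2: an octave up reaches E, and 12 semitones makes it Eb3.
A perfect octave up from G3 gives G4.
A3: an octave up reaches A, and 12 semitones makes it A4.

Gb3 F4 Eb3 G4 A4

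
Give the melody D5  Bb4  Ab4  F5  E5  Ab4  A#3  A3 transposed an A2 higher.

D5 -> E#5
Bb4 -> C#5
Ab4 -> B4
F5 -> G#5
E5 -> F##5
Ab4 -> B4
A#3 -> B##3
A3 -> B#3

E#5 C#5 B4 G#5 F##5 B4 B##3 B#3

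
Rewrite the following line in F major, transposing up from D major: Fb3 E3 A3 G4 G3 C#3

D major to F major up is a minor third, so every note moves up by that interval.
Fb3 becomes Abb3
E3 becomes G3
A3 becomes C4
G4 becomes Bb4
G3 becomes Bb3
C#3 becomes E3

Abb3 G3 C4 Bb4 Bb3 E3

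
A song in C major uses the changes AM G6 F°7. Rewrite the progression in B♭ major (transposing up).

GM F6 Eb°7

C major up to B♭ major is a minor seventh; each chord root moves by that interval while the quality stays the same.
AM: root A up a minor seventh → G, giving GM.
G6: root G up a minor seventh → F, giving F6.
F°7: root F up a minor seventh → Eb, giving Eb°7.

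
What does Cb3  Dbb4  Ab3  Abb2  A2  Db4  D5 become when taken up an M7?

A major seventh up from Cb3 gives Bb3.
Dbb4 up a major seventh is Cb5.
Ab3 up a major seventh is G4.
Abb2 up a major seventh is Gb3.
A2: a seventh up reaches G, and 11 semitones makes it G#3.
Db4: a seventh up reaches C, and 11 semitones makes it C5.
D5: a seventh up reaches C, and 11 semitones makes it C#6.

Bb3 Cb5 G4 Gb3 G#3 C5 C#6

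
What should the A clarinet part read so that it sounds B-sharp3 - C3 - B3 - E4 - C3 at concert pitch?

Written C4 sounds as A3 on the A clarinet, so concert pitches are written a minor third up.
B#3 becomes D#4
C3 becomes Eb3
B3 becomes D4
E4 becomes G4
C3 becomes Eb3

D#4 Eb3 D4 G4 Eb3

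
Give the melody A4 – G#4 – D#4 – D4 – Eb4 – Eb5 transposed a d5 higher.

A4: a fifth up reaches E, and 6 semitones makes it Eb5.
G#4 up a diminished fifth is D5.
D#4 up a diminished fifth is A4.
D4 up a diminished fifth is Ab4.
Eb4 up a diminished fifth is Bbb4.
Eb5: a fifth up reaches B, and 6 semitones makes it Bbb5.

Eb5 D5 A4 Ab4 Bbb4 Bbb5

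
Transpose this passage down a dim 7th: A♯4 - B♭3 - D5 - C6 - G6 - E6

B##3 C#3 E#4 D#5 A#5 F##5

A#4 to B##3
Bb3 to C#3
D5 to E#4
C6 to D#5
G6 to A#5
E6 to F##5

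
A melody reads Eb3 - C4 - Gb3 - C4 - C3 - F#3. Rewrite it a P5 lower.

Ab2 F3 Cb3 F3 F2 B2

Eb3 -> Ab2
C4 -> F3
Gb3 -> Cb3
C4 -> F3
C3 -> F2
F#3 -> B2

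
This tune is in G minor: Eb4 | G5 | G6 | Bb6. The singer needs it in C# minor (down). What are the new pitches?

A3 C#5 C#6 E6

From G down to C# is a diminished fifth; apply that to each pitch.
Eb4 -> A3
G5 -> C#5
G6 -> C#6
Bb6 -> E6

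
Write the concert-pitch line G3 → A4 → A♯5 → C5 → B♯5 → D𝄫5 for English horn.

Written C4 sounds as F3 on the English horn, so concert pitches are written a perfect fifth up.
G3 to D4
A4 to E5
A#5 to E#6
C5 to G5
B#5 to F##6
Dbb5 to Abb5

D4 E5 E#6 G5 F##6 Abb5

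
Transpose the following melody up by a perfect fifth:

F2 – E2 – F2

C3 B2 C3

F2: a fifth up reaches C, and 7 semitones makes it C3.
A perfect fifth up from E2 gives B2.
F2 up a perfect fifth is C3.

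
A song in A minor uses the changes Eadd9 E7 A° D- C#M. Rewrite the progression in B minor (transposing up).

F#add9 F#7 B° E- D#M

A minor up to B minor is a major second; each chord root moves by that interval while the quality stays the same.
Eadd9: root E up a major second → F#, giving F#add9.
E7: root E up a major second → F#, giving F#7.
A°: root A up a major second → B, giving B°.
D-: root D up a major second → E, giving E-.
C#M: root C# up a major second → D#, giving D#M.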